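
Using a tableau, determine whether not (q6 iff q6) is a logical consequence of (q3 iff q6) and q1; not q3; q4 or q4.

No

Initial set: {((q3 iff q6) and q1); not q3; (q4 or q4); not not (q6 iff q6)}.
((q3 iff q6) and q1): α-rule — add (q3 iff q6), q1.
(q4 or q4): β-rule — branch into q4  //  q4.
  branch 1 (add q4):
    not not (q6 iff q6): β-rule — branch into q6, q6  //  not q6, not q6.
      branch 1.1 (add q6, q6):
        (q3 iff q6): β-rule — branch into q3, q6  //  not q3, not q6.
          branch 1.1.1 (add q3, q6):
            × closes — contains both q3 and not q3.
          branch 1.1.2 (add not q3, not q6):
            × closes — contains both q6 and not q6.
      branch 1.2 (add not q6, not q6):
        (q3 iff q6): β-rule — branch into q3, q6  //  not q3, not q6.
          branch 1.2.1 (add q3, q6):
            × closes — contains both q3 and not q3.
          branch 1.2.2 (add not q3, not q6):
            ○ open, literals {q1=T, q3=F, q4=T, q6=F}.
  branch 2 (add q4):
    not not (q6 iff q6): β-rule — branch into q6, q6  //  not q6, not q6.
      branch 2.1 (add q6, q6):
        (q3 iff q6): β-rule — branch into q3, q6  //  not q3, not q6.
          branch 2.1.1 (add q3, q6):
            × closes — contains both q3 and not q3.
          branch 2.1.2 (add not q3, not q6):
            × closes — contains both q6 and not q6.
      branch 2.2 (add not q6, not q6):
        (q3 iff q6): β-rule — branch into q3, q6  //  not q3, not q6.
          branch 2.2.1 (add q3, q6):
            × closes — contains both q3 and not q3.
          branch 2.2.2 (add not q3, not q6):
            ○ open, literals {q1=T, q3=F, q4=T, q6=F}.
6 branches closed, 2 open.
An open branch gives a countermodel: q1=T, q3=F, q4=T, q6=F (unmentioned atoms arbitrary); the premises hold there but the conclusion fails.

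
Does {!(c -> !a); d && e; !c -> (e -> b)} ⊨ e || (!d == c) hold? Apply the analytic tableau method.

Yes

Initial set: {T !(c -> !a); T (d && e); T (!c -> (e -> b)); F (e || (!d == c))}.
T !(c -> !a): α-rule — add T c, F !a.
T (d && e): α-rule — add T d, T e.
F (e || (!d == c)): α-rule — add F e, F (!d == c).
× closes — contains both e and !e.
All 1 branch closes.
Every branch closed, so the premises entail the conclusion.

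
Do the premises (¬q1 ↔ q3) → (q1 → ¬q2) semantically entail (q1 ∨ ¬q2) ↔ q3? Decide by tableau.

Initial set: {((¬q1 ↔ q3) → (q1 → ¬q2)); ¬((q1 ∨ ¬q2) ↔ q3)}.
((¬q1 ↔ q3) → (q1 → ¬q2)): β-rule — branch into ¬(¬q1 ↔ q3)  //  (q1 → ¬q2).
  branch 1 (add ¬(¬q1 ↔ q3)):
    ¬((q1 ∨ ¬q2) ↔ q3): β-rule — branch into (q1 ∨ ¬q2), ¬q3  //  ¬(q1 ∨ ¬q2), q3.
      branch 1.1 (add (q1 ∨ ¬q2), ¬q3):
        ¬(¬q1 ↔ q3): β-rule — branch into ¬q1, ¬q3  //  ¬¬q1, q3.
          branch 1.1.1 (add ¬q1, ¬q3):
            (q1 ∨ ¬q2): β-rule — branch into q1  //  ¬q2.
              branch 1.1.1.1 (add q1):
                × closes — contains both q1 and ¬q1.
              branch 1.1.1.2 (add ¬q2):
                ○ open, literals {q1=F, q2=F, q3=F}.
          branch 1.1.2 (add ¬¬q1, q3):
            × closes — contains both q3 and ¬q3.
      branch 1.2 (add ¬(q1 ∨ ¬q2), q3):
        ¬(q1 ∨ ¬q2): α-rule — add ¬q1, ¬¬q2.
        ¬(¬q1 ↔ q3): β-rule — branch into ¬q1, ¬q3  //  ¬¬q1, q3.
          branch 1.2.1 (add ¬q1, ¬q3):
            × closes — contains both q3 and ¬q3.
          branch 1.2.2 (add ¬¬q1, q3):
            × closes — contains both q1 and ¬q1.
  branch 2 (add (q1 → ¬q2)):
    ¬((q1 ∨ ¬q2) ↔ q3): β-rule — branch into (q1 ∨ ¬q2), ¬q3  //  ¬(q1 ∨ ¬q2), q3.
      branch 2.1 (add (q1 ∨ ¬q2), ¬q3):
        (q1 → ¬q2): β-rule — branch into ¬q1  //  ¬q2.
          branch 2.1.1 (add ¬q1):
            (q1 ∨ ¬q2): β-rule — branch into q1  //  ¬q2.
              branch 2.1.1.1 (add q1):
                × closes — contains both q1 and ¬q1.
              branch 2.1.1.2 (add ¬q2):
                ○ open, literals {q1=F, q2=F, q3=F}.
          branch 2.1.2 (add ¬q2):
            (q1 ∨ ¬q2): β-rule — branch into q1  //  ¬q2.
              branch 2.1.2.1 (add q1):
                ○ open, literals {q1=T, q2=F, q3=F}.
              branch 2.1.2.2 (add ¬q2):
                ○ open, literals {q2=F, q3=F}.
      branch 2.2 (add ¬(q1 ∨ ¬q2), q3):
        ¬(q1 ∨ ¬q2): α-rule — add ¬q1, ¬¬q2.
        (q1 → ¬q2): β-rule — branch into ¬q1  //  ¬q2.
          branch 2.2.1 (add ¬q1):
            ○ open, literals {q1=F, q2=T, q3=T}.
          branch 2.2.2 (add ¬q2):
            × closes — contains both q2 and ¬q2.
6 branches closed, 5 open.
An open branch gives a countermodel: q1=F, q2=F, q3=F (unmentioned atoms arbitrary); the premises hold there but the conclusion fails.

No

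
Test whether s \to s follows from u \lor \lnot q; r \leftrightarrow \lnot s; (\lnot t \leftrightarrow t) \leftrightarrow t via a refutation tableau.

Initial set: {(u \lor \lnot q); (r \leftrightarrow \lnot s); ((\lnot t \leftrightarrow t) \leftrightarrow t); \lnot (s \to s)}.
\lnot (s \to s): α-rule — add s, \lnot s.
× closes — contains both s and \lnot s.
All 1 branch closes.
Every branch closed, so the premises entail the conclusion.

Yes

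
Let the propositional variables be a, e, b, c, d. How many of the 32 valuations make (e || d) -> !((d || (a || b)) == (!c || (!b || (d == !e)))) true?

Initial set: {((e || d) -> !((d || (a || b)) == (!c || (!b || (d == !e)))))}.
((e || d) -> !((d || (a || b)) == (!c || (!b || (d == !e))))): β-rule — branch into !(e || d)  //  !((d || (a || b)) == (!c || (!b || (d == !e)))).
  branch 1 (add !(e || d)):
    !(e || d): α-rule — add !e, !d.
    ○ open, literals {d=0, e=0}.
  branch 2 (add !((d || (a || b)) == (!c || (!b || (d == !e))))):
    !((d || (a || b)) == (!c || (!b || (d == !e)))): β-rule — branch into (d || (a || b)), !(!c || (!b || (d == !e)))  //  !(d || (a || b)), (!c || (!b || (d == !e))).
      branch 2.1 (add (d || (a || b)), !(!c || (!b || (d == !e)))):
        !(!c || (!b || (d == !e))): α-rule — add !!c, !(!b || (d == !e)).
        !(!b || (d == !e)): α-rule — add !!b, !(d == !e).
        (d || (a || b)): β-rule — branch into d  //  (a || b).
          branch 2.1.1 (add d):
            !(d == !e): β-rule — branch into d, !!e  //  !d, !e.
              branch 2.1.1.1 (add d, !!e):
                ○ open, literals {b=1, c=1, d=1, e=1}.
              branch 2.1.1.2 (add !d, !e):
                × closes — contains both d and !d.
          branch 2.1.2 (add (a || b)):
            !(d == !e): β-rule — branch into d, !!e  //  !d, !e.
              branch 2.1.2.1 (add d, !!e):
                (a || b): β-rule — branch into a  //  b.
                  branch 2.1.2.1.1 (add a):
                    ○ open, literals {a=1, b=1, c=1, d=1, e=1}.
                  branch 2.1.2.1.2 (add b):
                    ○ open, literals {b=1, c=1, d=1, e=1}.
              branch 2.1.2.2 (add !d, !e):
                (a || b): β-rule — branch into a  //  b.
                  branch 2.1.2.2.1 (add a):
                    ○ open, literals {a=1, b=1, c=1, d=0, e=0}.
                  branch 2.1.2.2.2 (add b):
                    ○ open, literals {b=1, c=1, d=0, e=0}.
      branch 2.2 (add !(d || (a || b)), (!c || (!b || (d == !e)))):
        !(d || (a || b)): α-rule — add !d, !(a || b).
        !(a || b): α-rule — add !a, !b.
        (!c || (!b || (d == !e))): β-rule — branch into !c  //  (!b || (d == !e)).
          branch 2.2.1 (add !c):
            ○ open, literals {a=0, b=0, c=0, d=0}.
          branch 2.2.2 (add (!b || (d == !e))):
            (!b || (d == !e)): β-rule — branch into !b  //  (d == !e).
              branch 2.2.2.1 (add !b):
                ○ open, literals {a=0, b=0, d=0}.
              branch 2.2.2.2 (add (d == !e)):
                (d == !e): β-rule — branch into d, !e  //  !d, !!e.
                  branch 2.2.2.2.1 (add d, !e):
                    × closes — contains both d and !d.
                  branch 2.2.2.2.2 (add !d, !!e):
                    ○ open, literals {a=0, b=0, d=0, e=1}.
2 branches closed, 9 open.
Each open branch fixes some atoms; the unmentioned ones are free. Counting distinct full assignments: branch {d=0, e=0} (a, b, c) contributes 8 new; branch {b=1, c=1, d=1, e=1} (a) contributes 2 new; branch {a=1, b=1, c=1, d=1, e=1} (none free) contributes 0 new; branch {b=1, c=1, d=1, e=1} (a) contributes 0 new; branch {a=1, b=1, c=1, d=0, e=0} (none free) contributes 0 new; branch {b=1, c=1, d=0, e=0} (a) contributes 0 new; branch {a=0, b=0, c=0, d=0} (e) contributes 1 new; branch {a=0, b=0, d=0} (e, c) contributes 1 new; branch {a=0, b=0, d=0, e=1} (c) contributes 0 new. Total: 12.

12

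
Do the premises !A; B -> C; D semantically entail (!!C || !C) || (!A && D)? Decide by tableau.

Yes

Initial set: {T !A; T (B -> C); T D; F ((!!C || !C) || (!A && D))}.
F ((!!C || !C) || (!A && D)): α-rule — add F (!!C || !C), F (!A && D).
F (!!C || !C): α-rule — add F !!C, F !C.
F !!C: drop double negation, giving F C.
× closes — contains both C and !C.
All 1 branch closes.
Every branch closed, so the premises entail the conclusion.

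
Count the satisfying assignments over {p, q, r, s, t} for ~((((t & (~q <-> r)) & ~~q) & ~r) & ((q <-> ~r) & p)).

30

Initial set: {~((((t & (~q <-> r)) & ~~q) & ~r) & ((q <-> ~r) & p))}.
~((((t & (~q <-> r)) & ~~q) & ~r) & ((q <-> ~r) & p)): β-rule — branch into ~(((t & (~q <-> r)) & ~~q) & ~r)  //  ~((q <-> ~r) & p).
  branch 1 (add ~(((t & (~q <-> r)) & ~~q) & ~r)):
    ~(((t & (~q <-> r)) & ~~q) & ~r): β-rule — branch into ~((t & (~q <-> r)) & ~~q)  //  ~~r.
      branch 1.1 (add ~((t & (~q <-> r)) & ~~q)):
        ~((t & (~q <-> r)) & ~~q): β-rule — branch into ~(t & (~q <-> r))  //  ~~~q.
          branch 1.1.1 (add ~(t & (~q <-> r))):
            ~(t & (~q <-> r)): β-rule — branch into ~t  //  ~(~q <-> r).
              branch 1.1.1.1 (add ~t):
                ○ open, literals {t=false}.
              branch 1.1.1.2 (add ~(~q <-> r)):
                ~(~q <-> r): β-rule — branch into ~q, ~r  //  ~~q, r.
                  branch 1.1.1.2.1 (add ~q, ~r):
                    ○ open, literals {q=false, r=false}.
                  branch 1.1.1.2.2 (add ~~q, r):
                    ○ open, literals {q=true, r=true}.
          branch 1.1.2 (add ~~~q):
            ~~~q: drop double negation, giving ~q.
            ○ open, literals {q=false}.
      branch 1.2 (add ~~r):
        ○ open, literals {r=true}.
  branch 2 (add ~((q <-> ~r) & p)):
    ~((q <-> ~r) & p): β-rule — branch into ~(q <-> ~r)  //  ~p.
      branch 2.1 (add ~(q <-> ~r)):
        ~(q <-> ~r): β-rule — branch into q, ~~r  //  ~q, ~r.
          branch 2.1.1 (add q, ~~r):
            ○ open, literals {q=true, r=true}.
          branch 2.1.2 (add ~q, ~r):
            ○ open, literals {q=false, r=false}.
      branch 2.2 (add ~p):
        ○ open, literals {p=false}.
0 branches closed, 8 open.
Each open branch fixes some atoms; the unmentioned ones are free. Counting distinct full assignments: branch {t=false} (p, q, r, s) contributes 16 new; branch {q=false, r=false} (p, s, t) contributes 4 new; branch {q=true, r=true} (p, s, t) contributes 4 new; branch {q=false} (p, r, s, t) contributes 4 new; branch {r=true} (p, q, s, t) contributes 0 new; branch {q=true, r=true} (p, s, t) contributes 0 new; branch {q=false, r=false} (p, s, t) contributes 0 new; branch {p=false} (q, r, s, t) contributes 2 new. Total: 30.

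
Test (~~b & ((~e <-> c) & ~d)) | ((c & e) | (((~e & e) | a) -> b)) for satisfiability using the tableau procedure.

Initial set: {((~~b & ((~e <-> c) & ~d)) | ((c & e) | (((~e & e) | a) -> b)))}.
((~~b & ((~e <-> c) & ~d)) | ((c & e) | (((~e & e) | a) -> b))): β-rule — branch into (~~b & ((~e <-> c) & ~d))  //  ((c & e) | (((~e & e) | a) -> b)).
  branch 1 (add (~~b & ((~e <-> c) & ~d))):
    (~~b & ((~e <-> c) & ~d)): α-rule — add ~~b, ((~e <-> c) & ~d).
    ~~b: drop double negation, giving b.
    ((~e <-> c) & ~d): α-rule — add (~e <-> c), ~d.
    (~e <-> c): β-rule — branch into ~e, c  //  ~~e, ~c.
      branch 1.1 (add ~e, c):
        ○ open, literals {b=true, c=true, d=false, e=false}.
      branch 1.2 (add ~~e, ~c):
        ○ open, literals {b=true, c=false, d=false, e=true}.
  branch 2 (add ((c & e) | (((~e & e) | a) -> b))):
    ((c & e) | (((~e & e) | a) -> b)): β-rule — branch into (c & e)  //  (((~e & e) | a) -> b).
      branch 2.1 (add (c & e)):
        (c & e): α-rule — add c, e.
        ○ open, literals {c=true, e=true}.
      branch 2.2 (add (((~e & e) | a) -> b)):
        (((~e & e) | a) -> b): β-rule — branch into ~((~e & e) | a)  //  b.
          branch 2.2.1 (add ~((~e & e) | a)):
            ~((~e & e) | a): α-rule — add ~(~e & e), ~a.
            ~(~e & e): β-rule — branch into ~~e  //  ~e.
              branch 2.2.1.1 (add ~~e):
                ○ open, literals {a=false, e=true}.
              branch 2.2.1.2 (add ~e):
                ○ open, literals {a=false, e=false}.
          branch 2.2.2 (add b):
            ○ open, literals {b=true}.
0 branches closed, 6 open.
An open branch gives a satisfying assignment: b=true, c=true, d=false, e=false.

Satisfiable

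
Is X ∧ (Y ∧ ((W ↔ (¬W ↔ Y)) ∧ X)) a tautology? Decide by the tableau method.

Assume the negation and expand:
Initial set: {F (X ∧ (Y ∧ ((W ↔ (¬W ↔ Y)) ∧ X)))}.
F (X ∧ (Y ∧ ((W ↔ (¬W ↔ Y)) ∧ X))): β-rule — branch into F X  //  F (Y ∧ ((W ↔ (¬W ↔ Y)) ∧ X)).
  branch 1 (add F X):
    ○ open, literals {X=F}.
  branch 2 (add F (Y ∧ ((W ↔ (¬W ↔ Y)) ∧ X))):
    F (Y ∧ ((W ↔ (¬W ↔ Y)) ∧ X)): β-rule — branch into F Y  //  F ((W ↔ (¬W ↔ Y)) ∧ X).
      branch 2.1 (add F Y):
        ○ open, literals {Y=F}.
      branch 2.2 (add F ((W ↔ (¬W ↔ Y)) ∧ X)):
        F ((W ↔ (¬W ↔ Y)) ∧ X): β-rule — branch into F (W ↔ (¬W ↔ Y))  //  F X.
          branch 2.2.1 (add F (W ↔ (¬W ↔ Y))):
            F (W ↔ (¬W ↔ Y)): β-rule — branch into T W, F (¬W ↔ Y)  //  F W, T (¬W ↔ Y).
              branch 2.2.1.1 (add T W, F (¬W ↔ Y)):
                F (¬W ↔ Y): β-rule — branch into T ¬W, F Y  //  F ¬W, T Y.
                  branch 2.2.1.1.1 (add T ¬W, F Y):
                    × closes — contains both W and ¬W.
                  branch 2.2.1.1.2 (add F ¬W, T Y):
                    ○ open, literals {W=T, Y=T}.
              branch 2.2.1.2 (add F W, T (¬W ↔ Y)):
                T (¬W ↔ Y): β-rule — branch into T ¬W, T Y  //  F ¬W, F Y.
                  branch 2.2.1.2.1 (add T ¬W, T Y):
                    ○ open, literals {W=F, Y=T}.
                  branch 2.2.1.2.2 (add F ¬W, F Y):
                    × closes — contains both W and ¬W.
          branch 2.2.2 (add F X):
            ○ open, literals {X=F}.
2 branches closed, 5 open.
An open branch gives a countermodel: X=F (unmentioned atoms arbitrary); under it the original formula is false.

Not valid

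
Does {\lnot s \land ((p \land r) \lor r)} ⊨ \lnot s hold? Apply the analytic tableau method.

Initial set: {(\lnot s \land ((p \land r) \lor r)); \lnot \lnot s}.
(\lnot s \land ((p \land r) \lor r)): α-rule — add \lnot s, ((p \land r) \lor r).
× closes — contains both s and \lnot s.
All 1 branch closes.
Every branch closed, so the premises entail the conclusion.

Yes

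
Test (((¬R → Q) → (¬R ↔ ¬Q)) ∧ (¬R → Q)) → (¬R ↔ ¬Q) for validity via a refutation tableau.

Assume the negation and expand:
Initial set: {¬((((¬R → Q) → (¬R ↔ ¬Q)) ∧ (¬R → Q)) → (¬R ↔ ¬Q))}.
¬((((¬R → Q) → (¬R ↔ ¬Q)) ∧ (¬R → Q)) → (¬R ↔ ¬Q)): α-rule — add (((¬R → Q) → (¬R ↔ ¬Q)) ∧ (¬R → Q)), ¬(¬R ↔ ¬Q).
(((¬R → Q) → (¬R ↔ ¬Q)) ∧ (¬R → Q)): α-rule — add ((¬R → Q) → (¬R ↔ ¬Q)), (¬R → Q).
¬(¬R ↔ ¬Q): β-rule — branch into ¬R, ¬¬Q  //  ¬¬R, ¬Q.
  branch 1 (add ¬R, ¬¬Q):
    ((¬R → Q) → (¬R ↔ ¬Q)): β-rule — branch into ¬(¬R → Q)  //  (¬R ↔ ¬Q).
      branch 1.1 (add ¬(¬R → Q)):
        ¬(¬R → Q): α-rule — add ¬R, ¬Q.
        × closes — contains both Q and ¬Q.
      branch 1.2 (add (¬R ↔ ¬Q)):
        (¬R → Q): β-rule — branch into ¬¬R  //  Q.
          branch 1.2.1 (add ¬¬R):
            × closes — contains both R and ¬R.
          branch 1.2.2 (add Q):
            (¬R ↔ ¬Q): β-rule — branch into ¬R, ¬Q  //  ¬¬R, ¬¬Q.
              branch 1.2.2.1 (add ¬R, ¬Q):
                × closes — contains both Q and ¬Q.
              branch 1.2.2.2 (add ¬¬R, ¬¬Q):
                × closes — contains both R and ¬R.
  branch 2 (add ¬¬R, ¬Q):
    ((¬R → Q) → (¬R ↔ ¬Q)): β-rule — branch into ¬(¬R → Q)  //  (¬R ↔ ¬Q).
      branch 2.1 (add ¬(¬R → Q)):
        ¬(¬R → Q): α-rule — add ¬R, ¬Q.
        × closes — contains both R and ¬R.
      branch 2.2 (add (¬R ↔ ¬Q)):
        (¬R → Q): β-rule — branch into ¬¬R  //  Q.
          branch 2.2.1 (add ¬¬R):
            (¬R ↔ ¬Q): β-rule — branch into ¬R, ¬Q  //  ¬¬R, ¬¬Q.
              branch 2.2.1.1 (add ¬R, ¬Q):
                × closes — contains both R and ¬R.
              branch 2.2.1.2 (add ¬¬R, ¬¬Q):
                × closes — contains both Q and ¬Q.
          branch 2.2.2 (add Q):
            × closes — contains both Q and ¬Q.
All 8 branches close.
Every branch closed, so the negation is unsatisfiable and the formula is valid.

Valid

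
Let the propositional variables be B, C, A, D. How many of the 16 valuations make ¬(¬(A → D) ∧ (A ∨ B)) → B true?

10

Initial set: {(¬(¬(A → D) ∧ (A ∨ B)) → B)}.
(¬(¬(A → D) ∧ (A ∨ B)) → B): β-rule — branch into ¬¬(¬(A → D) ∧ (A ∨ B))  //  B.
  branch 1 (add ¬¬(¬(A → D) ∧ (A ∨ B))):
    ¬¬(¬(A → D) ∧ (A ∨ B)): α-rule — add ¬(A → D), (A ∨ B).
    ¬(A → D): α-rule — add A, ¬D.
    (A ∨ B): β-rule — branch into A  //  B.
      branch 1.1 (add A):
        ○ open, literals {A=1, D=0}.
      branch 1.2 (add B):
        ○ open, literals {A=1, B=1, D=0}.
  branch 2 (add B):
    ○ open, literals {B=1}.
0 branches closed, 3 open.
Each open branch fixes some atoms; the unmentioned ones are free. Counting distinct full assignments: branch {A=1, D=0} (B, C) contributes 4 new; branch {A=1, B=1, D=0} (C) contributes 0 new; branch {B=1} (C, A, D) contributes 6 new. Total: 10.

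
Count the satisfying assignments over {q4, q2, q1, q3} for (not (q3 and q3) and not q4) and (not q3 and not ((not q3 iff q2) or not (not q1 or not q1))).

1

Initial set: {((not (q3 and q3) and not q4) and (not q3 and not ((not q3 iff q2) or not (not q1 or not q1))))}.
((not (q3 and q3) and not q4) and (not q3 and not ((not q3 iff q2) or not (not q1 or not q1)))): α-rule — add (not (q3 and q3) and not q4), (not q3 and not ((not q3 iff q2) or not (not q1 or not q1))).
(not (q3 and q3) and not q4): α-rule — add not (q3 and q3), not q4.
(not q3 and not ((not q3 iff q2) or not (not q1 or not q1))): α-rule — add not q3, not ((not q3 iff q2) or not (not q1 or not q1)).
not ((not q3 iff q2) or not (not q1 or not q1)): α-rule — add not (not q3 iff q2), not not (not q1 or not q1).
not (q3 and q3): β-rule — branch into not q3  //  not q3.
  branch 1 (add not q3):
    not (not q3 iff q2): β-rule — branch into not q3, not q2  //  not not q3, q2.
      branch 1.1 (add not q3, not q2):
        not not (not q1 or not q1): β-rule — branch into not q1  //  not q1.
          branch 1.1.1 (add not q1):
            ○ open, literals {q1=0, q2=0, q3=0, q4=0}.
          branch 1.1.2 (add not q1):
            ○ open, literals {q1=0, q2=0, q3=0, q4=0}.
      branch 1.2 (add not not q3, q2):
        × closes — contains both q3 and not q3.
  branch 2 (add not q3):
    not (not q3 iff q2): β-rule — branch into not q3, not q2  //  not not q3, q2.
      branch 2.1 (add not q3, not q2):
        not not (not q1 or not q1): β-rule — branch into not q1  //  not q1.
          branch 2.1.1 (add not q1):
            ○ open, literals {q1=0, q2=0, q3=0, q4=0}.
          branch 2.1.2 (add not q1):
            ○ open, literals {q1=0, q2=0, q3=0, q4=0}.
      branch 2.2 (add not not q3, q2):
        × closes — contains both q3 and not q3.
2 branches closed, 4 open.
Each open branch fixes some atoms; the unmentioned ones are free. Counting distinct full assignments: branch {q1=0, q2=0, q3=0, q4=0} (none free) contributes 1 new; branch {q1=0, q2=0, q3=0, q4=0} (none free) contributes 0 new; branch {q1=0, q2=0, q3=0, q4=0} (none free) contributes 0 new; branch {q1=0, q2=0, q3=0, q4=0} (none free) contributes 0 new. Total: 1.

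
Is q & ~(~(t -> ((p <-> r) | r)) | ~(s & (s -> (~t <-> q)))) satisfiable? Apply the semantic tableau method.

Initial set: {(q & ~(~(t -> ((p <-> r) | r)) | ~(s & (s -> (~t <-> q)))))}.
(q & ~(~(t -> ((p <-> r) | r)) | ~(s & (s -> (~t <-> q))))): α-rule — add q, ~(~(t -> ((p <-> r) | r)) | ~(s & (s -> (~t <-> q)))).
~(~(t -> ((p <-> r) | r)) | ~(s & (s -> (~t <-> q)))): α-rule — add ~~(t -> ((p <-> r) | r)), ~~(s & (s -> (~t <-> q))).
~~(s & (s -> (~t <-> q))): α-rule — add s, (s -> (~t <-> q)).
~~(t -> ((p <-> r) | r)): β-rule — branch into ~t  //  ((p <-> r) | r).
  branch 1 (add ~t):
    (s -> (~t <-> q)): β-rule — branch into ~s  //  (~t <-> q).
      branch 1.1 (add ~s):
        × closes — contains both s and ~s.
      branch 1.2 (add (~t <-> q)):
        (~t <-> q): β-rule — branch into ~t, q  //  ~~t, ~q.
          branch 1.2.1 (add ~t, q):
            ○ open, literals {q=true, s=true, t=false}.
          branch 1.2.2 (add ~~t, ~q):
            × closes — contains both t and ~t.
  branch 2 (add ((p <-> r) | r)):
    (s -> (~t <-> q)): β-rule — branch into ~s  //  (~t <-> q).
      branch 2.1 (add ~s):
        × closes — contains both s and ~s.
      branch 2.2 (add (~t <-> q)):
        ((p <-> r) | r): β-rule — branch into (p <-> r)  //  r.
          branch 2.2.1 (add (p <-> r)):
            (~t <-> q): β-rule — branch into ~t, q  //  ~~t, ~q.
              branch 2.2.1.1 (add ~t, q):
                (p <-> r): β-rule — branch into p, r  //  ~p, ~r.
                  branch 2.2.1.1.1 (add p, r):
                    ○ open, literals {p=true, q=true, r=true, s=true, t=false}.
                  branch 2.2.1.1.2 (add ~p, ~r):
                    ○ open, literals {p=false, q=true, r=false, s=true, t=false}.
              branch 2.2.1.2 (add ~~t, ~q):
                × closes — contains both q and ~q.
          branch 2.2.2 (add r):
            (~t <-> q): β-rule — branch into ~t, q  //  ~~t, ~q.
              branch 2.2.2.1 (add ~t, q):
                ○ open, literals {q=true, r=true, s=true, t=false}.
              branch 2.2.2.2 (add ~~t, ~q):
                × closes — contains both q and ~q.
5 branches closed, 4 open.
An open branch gives a satisfying assignment: q=true, s=true, t=false.

Satisfiable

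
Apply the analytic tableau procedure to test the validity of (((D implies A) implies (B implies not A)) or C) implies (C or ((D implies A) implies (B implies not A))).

Assume the negation and expand:
Initial set: {not ((((D implies A) implies (B implies not A)) or C) implies (C or ((D implies A) implies (B implies not A))))}.
not ((((D implies A) implies (B implies not A)) or C) implies (C or ((D implies A) implies (B implies not A)))): α-rule — add (((D implies A) implies (B implies not A)) or C), not (C or ((D implies A) implies (B implies not A))).
not (C or ((D implies A) implies (B implies not A))): α-rule — add not C, not ((D implies A) implies (B implies not A)).
not ((D implies A) implies (B implies not A)): α-rule — add (D implies A), not (B implies not A).
not (B implies not A): α-rule — add B, not not A.
(((D implies A) implies (B implies not A)) or C): β-rule — branch into ((D implies A) implies (B implies not A))  //  C.
  branch 1 (add ((D implies A) implies (B implies not A))):
    (D implies A): β-rule — branch into not D  //  A.
      branch 1.1 (add not D):
        ((D implies A) implies (B implies not A)): β-rule — branch into not (D implies A)  //  (B implies not A).
          branch 1.1.1 (add not (D implies A)):
            not (D implies A): α-rule — add D, not A.
            × closes — contains both D and not D.
          branch 1.1.2 (add (B implies not A)):
            (B implies not A): β-rule — branch into not B  //  not A.
              branch 1.1.2.1 (add not B):
                × closes — contains both B and not B.
              branch 1.1.2.2 (add not A):
                × closes — contains both A and not A.
      branch 1.2 (add A):
        ((D implies A) implies (B implies not A)): β-rule — branch into not (D implies A)  //  (B implies not A).
          branch 1.2.1 (add not (D implies A)):
            not (D implies A): α-rule — add D, not A.
            × closes — contains both A and not A.
          branch 1.2.2 (add (B implies not A)):
            (B implies not A): β-rule — branch into not B  //  not A.
              branch 1.2.2.1 (add not B):
                × closes — contains both B and not B.
              branch 1.2.2.2 (add not A):
                × closes — contains both A and not A.
  branch 2 (add C):
    × closes — contains both C and not C.
All 7 branches close.
Every branch closed, so the negation is unsatisfiable and the formula is valid.

Valid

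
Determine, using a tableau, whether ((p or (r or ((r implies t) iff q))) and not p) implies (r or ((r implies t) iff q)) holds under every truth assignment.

Assume the negation and expand:
Initial set: {not (((p or (r or ((r implies t) iff q))) and not p) implies (r or ((r implies t) iff q)))}.
not (((p or (r or ((r implies t) iff q))) and not p) implies (r or ((r implies t) iff q))): α-rule — add ((p or (r or ((r implies t) iff q))) and not p), not (r or ((r implies t) iff q)).
((p or (r or ((r implies t) iff q))) and not p): α-rule — add (p or (r or ((r implies t) iff q))), not p.
not (r or ((r implies t) iff q)): α-rule — add not r, not ((r implies t) iff q).
(p or (r or ((r implies t) iff q))): β-rule — branch into p  //  (r or ((r implies t) iff q)).
  branch 1 (add p):
    × closes — contains both p and not p.
  branch 2 (add (r or ((r implies t) iff q))):
    not ((r implies t) iff q): β-rule — branch into (r implies t), not q  //  not (r implies t), q.
      branch 2.1 (add (r implies t), not q):
        (r or ((r implies t) iff q)): β-rule — branch into r  //  ((r implies t) iff q).
          branch 2.1.1 (add r):
            × closes — contains both r and not r.
          branch 2.1.2 (add ((r implies t) iff q)):
            (r implies t): β-rule — branch into not r  //  t.
              branch 2.1.2.1 (add not r):
                ((r implies t) iff q): β-rule — branch into (r implies t), q  //  not (r implies t), not q.
                  branch 2.1.2.1.1 (add (r implies t), q):
                    × closes — contains both q and not q.
                  branch 2.1.2.1.2 (add not (r implies t), not q):
                    not (r implies t): α-rule — add r, not t.
                    × closes — contains both r and not r.
              branch 2.1.2.2 (add t):
                ((r implies t) iff q): β-rule — branch into (r implies t), q  //  not (r implies t), not q.
                  branch 2.1.2.2.1 (add (r implies t), q):
                    × closes — contains both q and not q.
                  branch 2.1.2.2.2 (add not (r implies t), not q):
                    not (r implies t): α-rule — add r, not t.
                    × closes — contains both r and not r.
      branch 2.2 (add not (r implies t), q):
        not (r implies t): α-rule — add r, not t.
        × closes — contains both r and not r.
All 7 branches close.
Every branch closed, so the negation is unsatisfiable and the formula is valid.

Valid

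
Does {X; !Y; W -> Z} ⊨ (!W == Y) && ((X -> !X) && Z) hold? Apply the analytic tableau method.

No

Initial set: {X; !Y; (W -> Z); !((!W == Y) && ((X -> !X) && Z))}.
(W -> Z): β-rule — branch into !W  //  Z.
  branch 1 (add !W):
    !((!W == Y) && ((X -> !X) && Z)): β-rule — branch into !(!W == Y)  //  !((X -> !X) && Z).
      branch 1.1 (add !(!W == Y)):
        !(!W == Y): β-rule — branch into !W, !Y  //  !!W, Y.
          branch 1.1.1 (add !W, !Y):
            ○ open, literals {W=F, X=T, Y=F}.
          branch 1.1.2 (add !!W, Y):
            × closes — contains both W and !W.
      branch 1.2 (add !((X -> !X) && Z)):
        !((X -> !X) && Z): β-rule — branch into !(X -> !X)  //  !Z.
          branch 1.2.1 (add !(X -> !X)):
            !(X -> !X): α-rule — add X, !!X.
            ○ open, literals {W=F, X=T, Y=F}.
          branch 1.2.2 (add !Z):
            ○ open, literals {W=F, X=T, Y=F, Z=F}.
  branch 2 (add Z):
    !((!W == Y) && ((X -> !X) && Z)): β-rule — branch into !(!W == Y)  //  !((X -> !X) && Z).
      branch 2.1 (add !(!W == Y)):
        !(!W == Y): β-rule — branch into !W, !Y  //  !!W, Y.
          branch 2.1.1 (add !W, !Y):
            ○ open, literals {W=F, X=T, Y=F, Z=T}.
          branch 2.1.2 (add !!W, Y):
            × closes — contains both Y and !Y.
      branch 2.2 (add !((X -> !X) && Z)):
        !((X -> !X) && Z): β-rule — branch into !(X -> !X)  //  !Z.
          branch 2.2.1 (add !(X -> !X)):
            !(X -> !X): α-rule — add X, !!X.
            ○ open, literals {X=T, Y=F, Z=T}.
          branch 2.2.2 (add !Z):
            × closes — contains both Z and !Z.
3 branches closed, 5 open.
An open branch gives a countermodel: W=F, X=T, Y=F (unmentioned atoms arbitrary); the premises hold there but the conclusion fails.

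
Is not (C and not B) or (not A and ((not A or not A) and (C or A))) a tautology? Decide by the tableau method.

Assume the negation and expand:
Initial set: {not (not (C and not B) or (not A and ((not A or not A) and (C or A))))}.
not (not (C and not B) or (not A and ((not A or not A) and (C or A)))): α-rule — add not not (C and not B), not (not A and ((not A or not A) and (C or A))).
not not (C and not B): α-rule — add C, not B.
not (not A and ((not A or not A) and (C or A))): β-rule — branch into not not A  //  not ((not A or not A) and (C or A)).
  branch 1 (add not not A):
    ○ open, literals {A=T, B=F, C=T}.
  branch 2 (add not ((not A or not A) and (C or A))):
    not ((not A or not A) and (C or A)): β-rule — branch into not (not A or not A)  //  not (C or A).
      branch 2.1 (add not (not A or not A)):
        not (not A or not A): α-rule — add not not A, not not A.
        ○ open, literals {A=T, B=F, C=T}.
      branch 2.2 (add not (C or A)):
        not (C or A): α-rule — add not C, not A.
        × closes — contains both C and not C.
1 branch closed, 2 open.
An open branch gives a countermodel: A=T, B=F, C=T (unmentioned atoms arbitrary); under it the original formula is false.

Not valid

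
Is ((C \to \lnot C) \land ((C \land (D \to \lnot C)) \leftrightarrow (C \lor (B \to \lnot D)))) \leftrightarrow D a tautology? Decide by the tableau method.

Assume the negation and expand:
Initial set: {\lnot (((C \to \lnot C) \land ((C \land (D \to \lnot C)) \leftrightarrow (C \lor (B \to \lnot D)))) \leftrightarrow D)}.
\lnot (((C \to \lnot C) \land ((C \land (D \to \lnot C)) \leftrightarrow (C \lor (B \to \lnot D)))) \leftrightarrow D): β-rule — branch into ((C \to \lnot C) \land ((C \land (D \to \lnot C)) \leftrightarrow (C \lor (B \to \lnot D)))), \lnot D  //  \lnot ((C \to \lnot C) \land ((C \land (D \to \lnot C)) \leftrightarrow (C \lor (B \to \lnot D)))), D.
  branch 1 (add ((C \to \lnot C) \land ((C \land (D \to \lnot C)) \leftrightarrow (C \lor (B \to \lnot D)))), \lnot D):
    ((C \to \lnot C) \land ((C \land (D \to \lnot C)) \leftrightarrow (C \lor (B \to \lnot D)))): α-rule — add (C \to \lnot C), ((C \land (D \to \lnot C)) \leftrightarrow (C \lor (B \to \lnot D))).
    (C \to \lnot C): β-rule — branch into \lnot C  //  \lnot C.
      branch 1.1 (add \lnot C):
        ((C \land (D \to \lnot C)) \leftrightarrow (C \lor (B \to \lnot D))): β-rule — branch into (C \land (D \to \lnot C)), (C \lor (B \to \lnot D))  //  \lnot (C \land (D \to \lnot C)), \lnot (C \lor (B \to \lnot D)).
          branch 1.1.1 (add (C \land (D \to \lnot C)), (C \lor (B \to \lnot D))):
            (C \land (D \to \lnot C)): α-rule — add C, (D \to \lnot C).
            × closes — contains both C and \lnot C.
          branch 1.1.2 (add \lnot (C \land (D \to \lnot C)), \lnot (C \lor (B \to \lnot D))):
            \lnot (C \lor (B \to \lnot D)): α-rule — add \lnot C, \lnot (B \to \lnot D).
            \lnot (B \to \lnot D): α-rule — add B, \lnot \lnot D.
            × closes — contains both D and \lnot D.
      branch 1.2 (add \lnot C):
        ((C \land (D \to \lnot C)) \leftrightarrow (C \lor (B \to \lnot D))): β-rule — branch into (C \land (D \to \lnot C)), (C \lor (B \to \lnot D))  //  \lnot (C \land (D \to \lnot C)), \lnot (C \lor (B \to \lnot D)).
          branch 1.2.1 (add (C \land (D \to \lnot C)), (C \lor (B \to \lnot D))):
            (C \land (D \to \lnot C)): α-rule — add C, (D \to \lnot C).
            × closes — contains both C and \lnot C.
          branch 1.2.2 (add \lnot (C \land (D \to \lnot C)), \lnot (C \lor (B \to \lnot D))):
            \lnot (C \lor (B \to \lnot D)): α-rule — add \lnot C, \lnot (B \to \lnot D).
            \lnot (B \to \lnot D): α-rule — add B, \lnot \lnot D.
            × closes — contains both D and \lnot D.
  branch 2 (add \lnot ((C \to \lnot C) \land ((C \land (D \to \lnot C)) \leftrightarrow (C \lor (B \to \lnot D)))), D):
    \lnot ((C \to \lnot C) \land ((C \land (D \to \lnot C)) \leftrightarrow (C \lor (B \to \lnot D)))): β-rule — branch into \lnot (C \to \lnot C)  //  \lnot ((C \land (D \to \lnot C)) \leftrightarrow (C \lor (B \to \lnot D))).
      branch 2.1 (add \lnot (C \to \lnot C)):
        \lnot (C \to \lnot C): α-rule — add C, \lnot \lnot C.
        ○ open, literals {C=T, D=T}.
      branch 2.2 (add \lnot ((C \land (D \to \lnot C)) \leftrightarrow (C \lor (B \to \lnot D)))):
        \lnot ((C \land (D \to \lnot C)) \leftrightarrow (C \lor (B \to \lnot D))): β-rule — branch into (C \land (D \to \lnot C)), \lnot (C \lor (B \to \lnot D))  //  \lnot (C \land (D \to \lnot C)), (C \lor (B \to \lnot D)).
          branch 2.2.1 (add (C \land (D \to \lnot C)), \lnot (C \lor (B \to \lnot D))):
            (C \land (D \to \lnot C)): α-rule — add C, (D \to \lnot C).
            \lnot (C \lor (B \to \lnot D)): α-rule — add \lnot C, \lnot (B \to \lnot D).
            × closes — contains both C and \lnot C.
          branch 2.2.2 (add \lnot (C \land (D \to \lnot C)), (C \lor (B \to \lnot D))):
            \lnot (C \land (D \to \lnot C)): β-rule — branch into \lnot C  //  \lnot (D \to \lnot C).
              branch 2.2.2.1 (add \lnot C):
                (C \lor (B \to \lnot D)): β-rule — branch into C  //  (B \to \lnot D).
                  branch 2.2.2.1.1 (add C):
                    × closes — contains both C and \lnot C.
                  branch 2.2.2.1.2 (add (B \to \lnot D)):
                    (B \to \lnot D): β-rule — branch into \lnot B  //  \lnot D.
                      branch 2.2.2.1.2.1 (add \lnot B):
                        ○ open, literals {B=F, C=F, D=T}.
                      branch 2.2.2.1.2.2 (add \lnot D):
                        × closes — contains both D and \lnot D.
              branch 2.2.2.2 (add \lnot (D \to \lnot C)):
                \lnot (D \to \lnot C): α-rule — add D, \lnot \lnot C.
                (C \lor (B \to \lnot D)): β-rule — branch into C  //  (B \to \lnot D).
                  branch 2.2.2.2.1 (add C):
                    ○ open, literals {C=T, D=T}.
                  branch 2.2.2.2.2 (add (B \to \lnot D)):
                    (B \to \lnot D): β-rule — branch into \lnot B  //  \lnot D.
                      branch 2.2.2.2.2.1 (add \lnot B):
                        ○ open, literals {B=F, C=T, D=T}.
                      branch 2.2.2.2.2.2 (add \lnot D):
                        × closes — contains both D and \lnot D.
8 branches closed, 4 open.
An open branch gives a countermodel: C=T, D=T (unmentioned atoms arbitrary); under it the original formula is false.

Not valid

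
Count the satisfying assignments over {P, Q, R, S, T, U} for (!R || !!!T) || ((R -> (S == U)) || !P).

60

Initial set: {((!R || !!!T) || ((R -> (S == U)) || !P))}.
((!R || !!!T) || ((R -> (S == U)) || !P)): β-rule — branch into (!R || !!!T)  //  ((R -> (S == U)) || !P).
  branch 1 (add (!R || !!!T)):
    (!R || !!!T): β-rule — branch into !R  //  !!!T.
      branch 1.1 (add !R):
        ○ open, literals {R=F}.
      branch 1.2 (add !!!T):
        !!!T: drop double negation, giving !T.
        ○ open, literals {T=F}.
  branch 2 (add ((R -> (S == U)) || !P)):
    ((R -> (S == U)) || !P): β-rule — branch into (R -> (S == U))  //  !P.
      branch 2.1 (add (R -> (S == U))):
        (R -> (S == U)): β-rule — branch into !R  //  (S == U).
          branch 2.1.1 (add !R):
            ○ open, literals {R=F}.
          branch 2.1.2 (add (S == U)):
            (S == U): β-rule — branch into S, U  //  !S, !U.
              branch 2.1.2.1 (add S, U):
                ○ open, literals {S=T, U=T}.
              branch 2.1.2.2 (add !S, !U):
                ○ open, literals {S=F, U=F}.
      branch 2.2 (add !P):
        ○ open, literals {P=F}.
0 branches closed, 6 open.
Each open branch fixes some atoms; the unmentioned ones are free. Counting distinct full assignments: branch {R=F} (P, Q, S, T, U) contributes 32 new; branch {T=F} (P, Q, R, S, U) contributes 16 new; branch {R=F} (P, Q, S, T, U) contributes 0 new; branch {S=T, U=T} (P, Q, R, T) contributes 4 new; branch {S=F, U=F} (P, Q, R, T) contributes 4 new; branch {P=F} (Q, R, S, T, U) contributes 4 new. Total: 60.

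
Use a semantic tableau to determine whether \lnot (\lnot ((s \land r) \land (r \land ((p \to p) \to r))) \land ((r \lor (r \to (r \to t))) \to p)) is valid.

Assume the negation and expand:
Initial set: {\lnot \lnot (\lnot ((s \land r) \land (r \land ((p \to p) \to r))) \land ((r \lor (r \to (r \to t))) \to p))}.
\lnot \lnot (\lnot ((s \land r) \land (r \land ((p \to p) \to r))) \land ((r \lor (r \to (r \to t))) \to p)): α-rule — add \lnot ((s \land r) \land (r \land ((p \to p) \to r))), ((r \lor (r \to (r \to t))) \to p).
\lnot ((s \land r) \land (r \land ((p \to p) \to r))): β-rule — branch into \lnot (s \land r)  //  \lnot (r \land ((p \to p) \to r)).
  branch 1 (add \lnot (s \land r)):
    ((r \lor (r \to (r \to t))) \to p): β-rule — branch into \lnot (r \lor (r \to (r \to t)))  //  p.
      branch 1.1 (add \lnot (r \lor (r \to (r \to t)))):
        \lnot (r \lor (r \to (r \to t))): α-rule — add \lnot r, \lnot (r \to (r \to t)).
        \lnot (r \to (r \to t)): α-rule — add r, \lnot (r \to t).
        × closes — contains both r and \lnot r.
      branch 1.2 (add p):
        \lnot (s \land r): β-rule — branch into \lnot s  //  \lnot r.
          branch 1.2.1 (add \lnot s):
            ○ open, literals {p=1, s=0}.
          branch 1.2.2 (add \lnot r):
            ○ open, literals {p=1, r=0}.
  branch 2 (add \lnot (r \land ((p \to p) \to r))):
    ((r \lor (r \to (r \to t))) \to p): β-rule — branch into \lnot (r \lor (r \to (r \to t)))  //  p.
      branch 2.1 (add \lnot (r \lor (r \to (r \to t)))):
        \lnot (r \lor (r \to (r \to t))): α-rule — add \lnot r, \lnot (r \to (r \to t)).
        \lnot (r \to (r \to t)): α-rule — add r, \lnot (r \to t).
        × closes — contains both r and \lnot r.
      branch 2.2 (add p):
        \lnot (r \land ((p \to p) \to r)): β-rule — branch into \lnot r  //  \lnot ((p \to p) \to r).
          branch 2.2.1 (add \lnot r):
            ○ open, literals {p=1, r=0}.
          branch 2.2.2 (add \lnot ((p \to p) \to r)):
            \lnot ((p \to p) \to r): α-rule — add (p \to p), \lnot r.
            (p \to p): β-rule — branch into \lnot p  //  p.
              branch 2.2.2.1 (add \lnot p):
                × closes — contains both p and \lnot p.
              branch 2.2.2.2 (add p):
                ○ open, literals {p=1, r=0}.
3 branches closed, 4 open.
An open branch gives a countermodel: p=1, s=0 (unmentioned atoms arbitrary); under it the original formula is false.

Not valid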